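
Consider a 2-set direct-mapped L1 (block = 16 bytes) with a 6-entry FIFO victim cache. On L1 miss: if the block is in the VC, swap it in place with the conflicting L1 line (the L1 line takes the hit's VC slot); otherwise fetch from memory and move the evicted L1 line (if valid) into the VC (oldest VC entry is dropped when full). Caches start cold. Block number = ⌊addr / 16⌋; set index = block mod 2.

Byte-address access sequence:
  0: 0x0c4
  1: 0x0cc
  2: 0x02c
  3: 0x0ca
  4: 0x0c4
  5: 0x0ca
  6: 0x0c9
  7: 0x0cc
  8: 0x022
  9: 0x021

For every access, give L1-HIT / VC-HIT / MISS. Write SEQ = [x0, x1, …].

#0 0xc4→b12/s0 MISS; vc=[]
#1 0xcc→b12/s0 L1-HIT; vc=[]
#2 0x2c→b2/s0 MISS; vc=[12]
#3 0xca→b12/s0 VC-HIT; vc=[2]
#4 0xc4→b12/s0 L1-HIT; vc=[2]
#5 0xca→b12/s0 L1-HIT; vc=[2]
#6 0xc9→b12/s0 L1-HIT; vc=[2]
#7 0xcc→b12/s0 L1-HIT; vc=[2]
#8 0x22→b2/s0 VC-HIT; vc=[12]
#9 0x21→b2/s0 L1-HIT; vc=[12]

SEQ = [MISS, L1-HIT, MISS, VC-HIT, L1-HIT, L1-HIT, L1-HIT, L1-HIT, VC-HIT, L1-HIT]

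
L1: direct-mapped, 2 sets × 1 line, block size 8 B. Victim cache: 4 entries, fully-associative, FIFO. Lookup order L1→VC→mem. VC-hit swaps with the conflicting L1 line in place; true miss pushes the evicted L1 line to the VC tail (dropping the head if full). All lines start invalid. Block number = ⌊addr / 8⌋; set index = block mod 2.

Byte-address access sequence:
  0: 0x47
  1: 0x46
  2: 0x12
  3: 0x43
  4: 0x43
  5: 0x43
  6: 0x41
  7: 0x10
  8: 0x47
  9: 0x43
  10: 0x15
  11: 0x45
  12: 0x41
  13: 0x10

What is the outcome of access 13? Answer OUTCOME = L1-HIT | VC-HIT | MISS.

OUTCOME = VC-HIT

0: 0x47 (blk 8, set 0) → MISS  vc=[]
1: 0x46 (blk 8, set 0) → L1-HIT  vc=[]
2: 0x12 (blk 2, set 0) → MISS  vc=[8]
3: 0x43 (blk 8, set 0) → VC-HIT  vc=[2]
4: 0x43 (blk 8, set 0) → L1-HIT  vc=[2]
5: 0x43 (blk 8, set 0) → L1-HIT  vc=[2]
6: 0x41 (blk 8, set 0) → L1-HIT  vc=[2]
7: 0x10 (blk 2, set 0) → VC-HIT  vc=[8]
8: 0x47 (blk 8, set 0) → VC-HIT  vc=[2]
9: 0x43 (blk 8, set 0) → L1-HIT  vc=[2]
10: 0x15 (blk 2, set 0) → VC-HIT  vc=[8]
11: 0x45 (blk 8, set 0) → VC-HIT  vc=[2]
12: 0x41 (blk 8, set 0) → L1-HIT  vc=[2]
13: 0x10 (blk 2, set 0) → VC-HIT  vc=[8]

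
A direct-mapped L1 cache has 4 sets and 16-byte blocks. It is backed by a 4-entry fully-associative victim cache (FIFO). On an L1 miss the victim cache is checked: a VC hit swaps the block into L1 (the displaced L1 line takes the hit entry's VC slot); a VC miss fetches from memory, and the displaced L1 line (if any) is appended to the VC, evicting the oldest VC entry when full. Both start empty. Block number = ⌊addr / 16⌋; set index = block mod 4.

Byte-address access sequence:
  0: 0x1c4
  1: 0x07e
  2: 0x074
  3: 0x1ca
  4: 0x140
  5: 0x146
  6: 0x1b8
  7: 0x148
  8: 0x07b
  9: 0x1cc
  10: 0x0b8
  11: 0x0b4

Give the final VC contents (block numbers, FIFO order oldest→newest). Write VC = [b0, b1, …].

#0 0x1c4→b28/s0 MISS; vc=[]
#1 0x7e→b7/s3 MISS; vc=[]
#2 0x74→b7/s3 L1-HIT; vc=[]
#3 0x1ca→b28/s0 L1-HIT; vc=[]
#4 0x140→b20/s0 MISS; vc=[28]
#5 0x146→b20/s0 L1-HIT; vc=[28]
#6 0x1b8→b27/s3 MISS; vc=[28,7]
#7 0x148→b20/s0 L1-HIT; vc=[28,7]
#8 0x7b→b7/s3 VC-HIT; vc=[28,27]
#9 0x1cc→b28/s0 VC-HIT; vc=[20,27]
#10 0xb8→b11/s3 MISS; vc=[20,27,7]
#11 0xb4→b11/s3 L1-HIT; vc=[20,27,7]

VC = [20, 27, 7]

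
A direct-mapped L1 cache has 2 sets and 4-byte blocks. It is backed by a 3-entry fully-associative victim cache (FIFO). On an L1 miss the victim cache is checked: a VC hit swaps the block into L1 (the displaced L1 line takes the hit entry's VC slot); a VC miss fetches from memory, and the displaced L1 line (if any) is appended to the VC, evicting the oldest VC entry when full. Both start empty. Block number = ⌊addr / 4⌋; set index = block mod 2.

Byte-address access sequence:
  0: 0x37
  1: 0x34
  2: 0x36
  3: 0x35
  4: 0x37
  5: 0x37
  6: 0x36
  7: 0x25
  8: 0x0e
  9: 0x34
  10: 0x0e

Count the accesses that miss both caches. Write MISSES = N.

MISSES = 3

  [0] addr=0x37 blk=13 s=1: MISS | VC []
  [1] addr=0x34 blk=13 s=1: L1-HIT | VC []
  [2] addr=0x36 blk=13 s=1: L1-HIT | VC []
  [3] addr=0x35 blk=13 s=1: L1-HIT | VC []
  [4] addr=0x37 blk=13 s=1: L1-HIT | VC []
  [5] addr=0x37 blk=13 s=1: L1-HIT | VC []
  [6] addr=0x36 blk=13 s=1: L1-HIT | VC []
  [7] addr=0x25 blk=9 s=1: MISS | VC [13]
  [8] addr=0xe blk=3 s=1: MISS | VC [13, 9]
  [9] addr=0x34 blk=13 s=1: VC-HIT | VC [3, 9]
  [10] addr=0xe blk=3 s=1: VC-HIT | VC [13, 9]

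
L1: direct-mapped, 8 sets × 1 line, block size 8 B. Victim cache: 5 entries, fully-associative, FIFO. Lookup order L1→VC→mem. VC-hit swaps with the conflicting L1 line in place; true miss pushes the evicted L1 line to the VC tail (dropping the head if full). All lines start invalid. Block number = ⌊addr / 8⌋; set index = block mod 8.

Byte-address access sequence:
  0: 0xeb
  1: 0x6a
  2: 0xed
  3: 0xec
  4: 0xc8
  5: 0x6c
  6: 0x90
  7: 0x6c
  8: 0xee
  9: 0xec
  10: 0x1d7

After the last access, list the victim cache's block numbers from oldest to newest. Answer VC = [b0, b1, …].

VC = [13, 18]

#0 0xeb→b29/s5 MISS; vc=[]
#1 0x6a→b13/s5 MISS; vc=[29]
#2 0xed→b29/s5 VC-HIT; vc=[13]
#3 0xec→b29/s5 L1-HIT; vc=[13]
#4 0xc8→b25/s1 MISS; vc=[13]
#5 0x6c→b13/s5 VC-HIT; vc=[29]
#6 0x90→b18/s2 MISS; vc=[29]
#7 0x6c→b13/s5 L1-HIT; vc=[29]
#8 0xee→b29/s5 VC-HIT; vc=[13]
#9 0xec→b29/s5 L1-HIT; vc=[13]
#10 0x1d7→b58/s2 MISS; vc=[13,18]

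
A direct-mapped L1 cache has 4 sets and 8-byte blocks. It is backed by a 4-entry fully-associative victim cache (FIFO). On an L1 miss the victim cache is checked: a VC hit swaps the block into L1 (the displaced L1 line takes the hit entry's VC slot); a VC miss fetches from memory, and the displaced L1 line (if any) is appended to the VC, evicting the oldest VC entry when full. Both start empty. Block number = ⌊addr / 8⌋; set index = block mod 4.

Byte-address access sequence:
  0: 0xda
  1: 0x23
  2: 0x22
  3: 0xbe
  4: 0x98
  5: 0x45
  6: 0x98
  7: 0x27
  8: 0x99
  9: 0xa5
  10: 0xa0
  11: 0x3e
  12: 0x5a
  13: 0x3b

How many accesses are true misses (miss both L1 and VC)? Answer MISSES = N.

  [0] addr=0xda blk=27 s=3: MISS | VC []
  [1] addr=0x23 blk=4 s=0: MISS | VC []
  [2] addr=0x22 blk=4 s=0: L1-HIT | VC []
  [3] addr=0xbe blk=23 s=3: MISS | VC [27]
  [4] addr=0x98 blk=19 s=3: MISS | VC [27, 23]
  [5] addr=0x45 blk=8 s=0: MISS | VC [27, 23, 4]
  [6] addr=0x98 blk=19 s=3: L1-HIT | VC [27, 23, 4]
  [7] addr=0x27 blk=4 s=0: VC-HIT | VC [27, 23, 8]
  [8] addr=0x99 blk=19 s=3: L1-HIT | VC [27, 23, 8]
  [9] addr=0xa5 blk=20 s=0: MISS | VC [27, 23, 8, 4]
  [10] addr=0xa0 blk=20 s=0: L1-HIT | VC [27, 23, 8, 4]
  [11] addr=0x3e blk=7 s=3: MISS | VC [23, 8, 4, 19]
  [12] addr=0x5a blk=11 s=3: MISS | VC [8, 4, 19, 7]
  [13] addr=0x3b blk=7 s=3: VC-HIT | VC [8, 4, 19, 11]

MISSES = 8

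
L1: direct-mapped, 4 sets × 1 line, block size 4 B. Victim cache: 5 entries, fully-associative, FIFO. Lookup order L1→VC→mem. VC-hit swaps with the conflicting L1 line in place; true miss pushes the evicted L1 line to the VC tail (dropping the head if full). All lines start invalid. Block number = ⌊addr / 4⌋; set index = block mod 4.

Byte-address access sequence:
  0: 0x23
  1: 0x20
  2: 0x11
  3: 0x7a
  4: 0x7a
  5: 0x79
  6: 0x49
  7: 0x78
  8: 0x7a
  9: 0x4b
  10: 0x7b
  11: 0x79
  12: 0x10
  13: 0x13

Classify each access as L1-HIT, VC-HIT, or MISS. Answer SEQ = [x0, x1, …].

SEQ = [MISS, L1-HIT, MISS, MISS, L1-HIT, L1-HIT, MISS, VC-HIT, L1-HIT, VC-HIT, VC-HIT, L1-HIT, L1-HIT, L1-HIT]

#0 0x23→b8/s0 MISS; vc=[]
#1 0x20→b8/s0 L1-HIT; vc=[]
#2 0x11→b4/s0 MISS; vc=[8]
#3 0x7a→b30/s2 MISS; vc=[8]
#4 0x7a→b30/s2 L1-HIT; vc=[8]
#5 0x79→b30/s2 L1-HIT; vc=[8]
#6 0x49→b18/s2 MISS; vc=[8,30]
#7 0x78→b30/s2 VC-HIT; vc=[8,18]
#8 0x7a→b30/s2 L1-HIT; vc=[8,18]
#9 0x4b→b18/s2 VC-HIT; vc=[8,30]
#10 0x7b→b30/s2 VC-HIT; vc=[8,18]
#11 0x79→b30/s2 L1-HIT; vc=[8,18]
#12 0x10→b4/s0 L1-HIT; vc=[8,18]
#13 0x13→b4/s0 L1-HIT; vc=[8,18]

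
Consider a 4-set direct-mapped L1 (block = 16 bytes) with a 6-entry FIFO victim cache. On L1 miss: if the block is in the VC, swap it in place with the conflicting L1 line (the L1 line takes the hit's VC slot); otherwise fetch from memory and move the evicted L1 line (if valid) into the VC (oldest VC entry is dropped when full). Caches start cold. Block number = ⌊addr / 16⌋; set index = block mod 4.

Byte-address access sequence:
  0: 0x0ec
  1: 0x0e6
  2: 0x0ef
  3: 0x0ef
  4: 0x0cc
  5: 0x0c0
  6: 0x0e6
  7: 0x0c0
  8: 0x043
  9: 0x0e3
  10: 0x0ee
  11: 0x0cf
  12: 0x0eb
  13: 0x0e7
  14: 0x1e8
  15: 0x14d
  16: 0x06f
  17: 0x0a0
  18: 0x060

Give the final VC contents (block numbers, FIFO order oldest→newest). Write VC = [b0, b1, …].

VC = [4, 14, 12, 30, 10]

  [0] addr=0xec blk=14 s=2: MISS | VC []
  [1] addr=0xe6 blk=14 s=2: L1-HIT | VC []
  [2] addr=0xef blk=14 s=2: L1-HIT | VC []
  [3] addr=0xef blk=14 s=2: L1-HIT | VC []
  [4] addr=0xcc blk=12 s=0: MISS | VC []
  [5] addr=0xc0 blk=12 s=0: L1-HIT | VC []
  [6] addr=0xe6 blk=14 s=2: L1-HIT | VC []
  [7] addr=0xc0 blk=12 s=0: L1-HIT | VC []
  [8] addr=0x43 blk=4 s=0: MISS | VC [12]
  [9] addr=0xe3 blk=14 s=2: L1-HIT | VC [12]
  [10] addr=0xee blk=14 s=2: L1-HIT | VC [12]
  [11] addr=0xcf blk=12 s=0: VC-HIT | VC [4]
  [12] addr=0xeb blk=14 s=2: L1-HIT | VC [4]
  [13] addr=0xe7 blk=14 s=2: L1-HIT | VC [4]
  [14] addr=0x1e8 blk=30 s=2: MISS | VC [4, 14]
  [15] addr=0x14d blk=20 s=0: MISS | VC [4, 14, 12]
  [16] addr=0x6f blk=6 s=2: MISS | VC [4, 14, 12, 30]
  [17] addr=0xa0 blk=10 s=2: MISS | VC [4, 14, 12, 30, 6]
  [18] addr=0x60 blk=6 s=2: VC-HIT | VC [4, 14, 12, 30, 10]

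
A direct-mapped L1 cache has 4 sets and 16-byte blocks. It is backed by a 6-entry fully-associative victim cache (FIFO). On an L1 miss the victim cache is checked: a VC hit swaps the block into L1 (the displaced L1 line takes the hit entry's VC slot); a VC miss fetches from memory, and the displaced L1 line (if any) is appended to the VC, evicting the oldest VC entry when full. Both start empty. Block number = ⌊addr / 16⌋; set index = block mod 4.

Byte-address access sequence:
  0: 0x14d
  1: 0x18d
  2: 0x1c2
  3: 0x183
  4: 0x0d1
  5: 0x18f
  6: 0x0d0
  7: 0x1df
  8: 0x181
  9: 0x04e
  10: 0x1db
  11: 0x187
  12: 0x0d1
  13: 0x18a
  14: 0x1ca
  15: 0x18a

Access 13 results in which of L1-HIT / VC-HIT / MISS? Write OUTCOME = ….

OUTCOME = L1-HIT

#0 0x14d→b20/s0 MISS; vc=[]
#1 0x18d→b24/s0 MISS; vc=[20]
#2 0x1c2→b28/s0 MISS; vc=[20,24]
#3 0x183→b24/s0 VC-HIT; vc=[20,28]
#4 0xd1→b13/s1 MISS; vc=[20,28]
#5 0x18f→b24/s0 L1-HIT; vc=[20,28]
#6 0xd0→b13/s1 L1-HIT; vc=[20,28]
#7 0x1df→b29/s1 MISS; vc=[20,28,13]
#8 0x181→b24/s0 L1-HIT; vc=[20,28,13]
#9 0x4e→b4/s0 MISS; vc=[20,28,13,24]
#10 0x1db→b29/s1 L1-HIT; vc=[20,28,13,24]
#11 0x187→b24/s0 VC-HIT; vc=[20,28,13,4]
#12 0xd1→b13/s1 VC-HIT; vc=[20,28,29,4]
#13 0x18a→b24/s0 L1-HIT; vc=[20,28,29,4]
#14 0x1ca→b28/s0 VC-HIT; vc=[20,24,29,4]
#15 0x18a→b24/s0 VC-HIT; vc=[20,28,29,4]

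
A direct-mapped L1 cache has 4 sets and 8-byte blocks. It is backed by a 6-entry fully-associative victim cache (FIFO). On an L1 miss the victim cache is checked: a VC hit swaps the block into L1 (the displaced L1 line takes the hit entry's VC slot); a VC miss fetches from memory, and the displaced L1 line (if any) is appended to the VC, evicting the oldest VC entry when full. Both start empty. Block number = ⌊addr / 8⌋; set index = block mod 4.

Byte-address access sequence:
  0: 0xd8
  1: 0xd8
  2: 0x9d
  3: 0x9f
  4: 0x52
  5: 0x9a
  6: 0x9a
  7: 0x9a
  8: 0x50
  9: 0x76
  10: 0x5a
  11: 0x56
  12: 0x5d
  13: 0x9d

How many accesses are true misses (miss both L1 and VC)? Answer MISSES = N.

MISSES = 5

0: 0xd8 (blk 27, set 3) → MISS  vc=[]
1: 0xd8 (blk 27, set 3) → L1-HIT  vc=[]
2: 0x9d (blk 19, set 3) → MISS  vc=[27]
3: 0x9f (blk 19, set 3) → L1-HIT  vc=[27]
4: 0x52 (blk 10, set 2) → MISS  vc=[27]
5: 0x9a (blk 19, set 3) → L1-HIT  vc=[27]
6: 0x9a (blk 19, set 3) → L1-HIT  vc=[27]
7: 0x9a (blk 19, set 3) → L1-HIT  vc=[27]
8: 0x50 (blk 10, set 2) → L1-HIT  vc=[27]
9: 0x76 (blk 14, set 2) → MISS  vc=[27, 10]
10: 0x5a (blk 11, set 3) → MISS  vc=[27, 10, 19]
11: 0x56 (blk 10, set 2) → VC-HIT  vc=[27, 14, 19]
12: 0x5d (blk 11, set 3) → L1-HIT  vc=[27, 14, 19]
13: 0x9d (blk 19, set 3) → VC-HIT  vc=[27, 14, 11]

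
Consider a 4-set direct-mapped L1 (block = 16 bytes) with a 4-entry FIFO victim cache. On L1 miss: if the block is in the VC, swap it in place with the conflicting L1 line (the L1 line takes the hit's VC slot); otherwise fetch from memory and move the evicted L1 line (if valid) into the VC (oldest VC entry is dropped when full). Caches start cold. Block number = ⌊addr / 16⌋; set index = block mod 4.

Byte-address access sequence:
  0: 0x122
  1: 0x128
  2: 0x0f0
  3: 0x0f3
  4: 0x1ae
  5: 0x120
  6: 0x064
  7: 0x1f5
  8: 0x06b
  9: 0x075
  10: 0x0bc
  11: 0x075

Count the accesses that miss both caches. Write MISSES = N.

0: 0x122 (blk 18, set 2) → MISS  vc=[]
1: 0x128 (blk 18, set 2) → L1-HIT  vc=[]
2: 0xf0 (blk 15, set 3) → MISS  vc=[]
3: 0xf3 (blk 15, set 3) → L1-HIT  vc=[]
4: 0x1ae (blk 26, set 2) → MISS  vc=[18]
5: 0x120 (blk 18, set 2) → VC-HIT  vc=[26]
6: 0x64 (blk 6, set 2) → MISS  vc=[26, 18]
7: 0x1f5 (blk 31, set 3) → MISS  vc=[26, 18, 15]
8: 0x6b (blk 6, set 2) → L1-HIT  vc=[26, 18, 15]
9: 0x75 (blk 7, set 3) → MISS  vc=[26, 18, 15, 31]
10: 0xbc (blk 11, set 3) → MISS  vc=[18, 15, 31, 7]
11: 0x75 (blk 7, set 3) → VC-HIT  vc=[18, 15, 31, 11]

MISSES = 7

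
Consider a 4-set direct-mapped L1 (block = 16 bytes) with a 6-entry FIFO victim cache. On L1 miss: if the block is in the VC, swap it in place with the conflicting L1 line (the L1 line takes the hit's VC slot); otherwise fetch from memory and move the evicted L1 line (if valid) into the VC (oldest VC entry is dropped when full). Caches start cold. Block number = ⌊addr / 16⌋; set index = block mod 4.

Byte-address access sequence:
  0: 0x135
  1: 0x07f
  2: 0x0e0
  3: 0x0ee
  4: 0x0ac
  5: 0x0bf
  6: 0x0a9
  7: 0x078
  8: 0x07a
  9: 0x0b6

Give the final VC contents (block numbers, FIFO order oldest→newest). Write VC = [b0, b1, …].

0: 0x135 (blk 19, set 3) → MISS  vc=[]
1: 0x7f (blk 7, set 3) → MISS  vc=[19]
2: 0xe0 (blk 14, set 2) → MISS  vc=[19]
3: 0xee (blk 14, set 2) → L1-HIT  vc=[19]
4: 0xac (blk 10, set 2) → MISS  vc=[19, 14]
5: 0xbf (blk 11, set 3) → MISS  vc=[19, 14, 7]
6: 0xa9 (blk 10, set 2) → L1-HIT  vc=[19, 14, 7]
7: 0x78 (blk 7, set 3) → VC-HIT  vc=[19, 14, 11]
8: 0x7a (blk 7, set 3) → L1-HIT  vc=[19, 14, 11]
9: 0xb6 (blk 11, set 3) → VC-HIT  vc=[19, 14, 7]

VC = [19, 14, 7]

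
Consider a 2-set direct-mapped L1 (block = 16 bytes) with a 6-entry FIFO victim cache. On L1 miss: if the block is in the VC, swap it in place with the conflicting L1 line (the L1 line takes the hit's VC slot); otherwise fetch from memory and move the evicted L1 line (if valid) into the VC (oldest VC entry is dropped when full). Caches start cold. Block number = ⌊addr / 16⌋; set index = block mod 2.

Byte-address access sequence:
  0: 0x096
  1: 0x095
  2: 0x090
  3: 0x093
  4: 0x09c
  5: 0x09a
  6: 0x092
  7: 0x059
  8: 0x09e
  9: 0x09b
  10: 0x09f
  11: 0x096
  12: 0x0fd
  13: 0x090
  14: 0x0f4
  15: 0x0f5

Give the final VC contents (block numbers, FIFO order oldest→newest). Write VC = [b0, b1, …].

0: 0x96 (blk 9, set 1) → MISS  vc=[]
1: 0x95 (blk 9, set 1) → L1-HIT  vc=[]
2: 0x90 (blk 9, set 1) → L1-HIT  vc=[]
3: 0x93 (blk 9, set 1) → L1-HIT  vc=[]
4: 0x9c (blk 9, set 1) → L1-HIT  vc=[]
5: 0x9a (blk 9, set 1) → L1-HIT  vc=[]
6: 0x92 (blk 9, set 1) → L1-HIT  vc=[]
7: 0x59 (blk 5, set 1) → MISS  vc=[9]
8: 0x9e (blk 9, set 1) → VC-HIT  vc=[5]
9: 0x9b (blk 9, set 1) → L1-HIT  vc=[5]
10: 0x9f (blk 9, set 1) → L1-HIT  vc=[5]
11: 0x96 (blk 9, set 1) → L1-HIT  vc=[5]
12: 0xfd (blk 15, set 1) → MISS  vc=[5, 9]
13: 0x90 (blk 9, set 1) → VC-HIT  vc=[5, 15]
14: 0xf4 (blk 15, set 1) → VC-HIT  vc=[5, 9]
15: 0xf5 (blk 15, set 1) → L1-HIT  vc=[5, 9]

VC = [5, 9]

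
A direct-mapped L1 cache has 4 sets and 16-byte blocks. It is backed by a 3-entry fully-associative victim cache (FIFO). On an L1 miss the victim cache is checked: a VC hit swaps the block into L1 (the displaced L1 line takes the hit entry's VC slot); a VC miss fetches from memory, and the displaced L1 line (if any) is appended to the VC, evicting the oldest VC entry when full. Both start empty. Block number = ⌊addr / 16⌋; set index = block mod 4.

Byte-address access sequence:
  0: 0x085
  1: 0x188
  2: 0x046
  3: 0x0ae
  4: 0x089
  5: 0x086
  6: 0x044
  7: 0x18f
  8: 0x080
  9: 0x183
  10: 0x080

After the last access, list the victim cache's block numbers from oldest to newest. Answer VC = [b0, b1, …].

VC = [24, 4]

  [0] addr=0x85 blk=8 s=0: MISS | VC []
  [1] addr=0x188 blk=24 s=0: MISS | VC [8]
  [2] addr=0x46 blk=4 s=0: MISS | VC [8, 24]
  [3] addr=0xae blk=10 s=2: MISS | VC [8, 24]
  [4] addr=0x89 blk=8 s=0: VC-HIT | VC [4, 24]
  [5] addr=0x86 blk=8 s=0: L1-HIT | VC [4, 24]
  [6] addr=0x44 blk=4 s=0: VC-HIT | VC [8, 24]
  [7] addr=0x18f blk=24 s=0: VC-HIT | VC [8, 4]
  [8] addr=0x80 blk=8 s=0: VC-HIT | VC [24, 4]
  [9] addr=0x183 blk=24 s=0: VC-HIT | VC [8, 4]
  [10] addr=0x80 blk=8 s=0: VC-HIT | VC [24, 4]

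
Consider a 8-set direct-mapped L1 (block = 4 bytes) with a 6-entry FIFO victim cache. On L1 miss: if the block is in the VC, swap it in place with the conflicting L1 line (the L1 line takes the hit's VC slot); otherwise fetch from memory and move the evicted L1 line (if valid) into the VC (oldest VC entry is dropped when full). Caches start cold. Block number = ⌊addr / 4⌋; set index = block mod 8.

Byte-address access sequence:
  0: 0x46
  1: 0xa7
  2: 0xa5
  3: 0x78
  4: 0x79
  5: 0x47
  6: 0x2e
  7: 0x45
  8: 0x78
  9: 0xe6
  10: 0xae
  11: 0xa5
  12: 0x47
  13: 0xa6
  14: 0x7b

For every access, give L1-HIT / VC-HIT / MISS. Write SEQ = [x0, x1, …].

0: 0x46 (blk 17, set 1) → MISS  vc=[]
1: 0xa7 (blk 41, set 1) → MISS  vc=[17]
2: 0xa5 (blk 41, set 1) → L1-HIT  vc=[17]
3: 0x78 (blk 30, set 6) → MISS  vc=[17]
4: 0x79 (blk 30, set 6) → L1-HIT  vc=[17]
5: 0x47 (blk 17, set 1) → VC-HIT  vc=[41]
6: 0x2e (blk 11, set 3) → MISS  vc=[41]
7: 0x45 (blk 17, set 1) → L1-HIT  vc=[41]
8: 0x78 (blk 30, set 6) → L1-HIT  vc=[41]
9: 0xe6 (blk 57, set 1) → MISS  vc=[41, 17]
10: 0xae (blk 43, set 3) → MISS  vc=[41, 17, 11]
11: 0xa5 (blk 41, set 1) → VC-HIT  vc=[57, 17, 11]
12: 0x47 (blk 17, set 1) → VC-HIT  vc=[57, 41, 11]
13: 0xa6 (blk 41, set 1) → VC-HIT  vc=[57, 17, 11]
14: 0x7b (blk 30, set 6) → L1-HIT  vc=[57, 17, 11]

SEQ = [MISS, MISS, L1-HIT, MISS, L1-HIT, VC-HIT, MISS, L1-HIT, L1-HIT, MISS, MISS, VC-HIT, VC-HIT, VC-HIT, L1-HIT]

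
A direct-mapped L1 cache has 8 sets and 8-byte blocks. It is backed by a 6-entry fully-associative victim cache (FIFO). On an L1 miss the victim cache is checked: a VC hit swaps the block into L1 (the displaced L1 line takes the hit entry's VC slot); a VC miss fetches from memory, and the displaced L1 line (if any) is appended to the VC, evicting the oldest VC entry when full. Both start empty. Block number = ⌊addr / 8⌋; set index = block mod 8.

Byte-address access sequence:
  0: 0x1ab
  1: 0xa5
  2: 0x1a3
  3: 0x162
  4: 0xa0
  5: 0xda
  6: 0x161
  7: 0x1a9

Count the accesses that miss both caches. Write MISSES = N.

MISSES = 5

0: 0x1ab (blk 53, set 5) → MISS  vc=[]
1: 0xa5 (blk 20, set 4) → MISS  vc=[]
2: 0x1a3 (blk 52, set 4) → MISS  vc=[20]
3: 0x162 (blk 44, set 4) → MISS  vc=[20, 52]
4: 0xa0 (blk 20, set 4) → VC-HIT  vc=[44, 52]
5: 0xda (blk 27, set 3) → MISS  vc=[44, 52]
6: 0x161 (blk 44, set 4) → VC-HIT  vc=[20, 52]
7: 0x1a9 (blk 53, set 5) → L1-HIT  vc=[20, 52]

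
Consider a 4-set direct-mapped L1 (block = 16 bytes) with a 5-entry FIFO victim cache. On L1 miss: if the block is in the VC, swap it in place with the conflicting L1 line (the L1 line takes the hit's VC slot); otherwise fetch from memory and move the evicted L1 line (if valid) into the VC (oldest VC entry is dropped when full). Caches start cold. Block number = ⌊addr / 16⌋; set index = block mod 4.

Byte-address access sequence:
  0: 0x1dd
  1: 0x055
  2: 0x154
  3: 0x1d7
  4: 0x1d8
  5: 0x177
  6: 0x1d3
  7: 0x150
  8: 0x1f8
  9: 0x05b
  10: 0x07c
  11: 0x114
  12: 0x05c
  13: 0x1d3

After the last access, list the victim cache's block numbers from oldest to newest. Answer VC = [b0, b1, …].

VC = [5, 21, 23, 31, 17]

0: 0x1dd (blk 29, set 1) → MISS  vc=[]
1: 0x55 (blk 5, set 1) → MISS  vc=[29]
2: 0x154 (blk 21, set 1) → MISS  vc=[29, 5]
3: 0x1d7 (blk 29, set 1) → VC-HIT  vc=[21, 5]
4: 0x1d8 (blk 29, set 1) → L1-HIT  vc=[21, 5]
5: 0x177 (blk 23, set 3) → MISS  vc=[21, 5]
6: 0x1d3 (blk 29, set 1) → L1-HIT  vc=[21, 5]
7: 0x150 (blk 21, set 1) → VC-HIT  vc=[29, 5]
8: 0x1f8 (blk 31, set 3) → MISS  vc=[29, 5, 23]
9: 0x5b (blk 5, set 1) → VC-HIT  vc=[29, 21, 23]
10: 0x7c (blk 7, set 3) → MISS  vc=[29, 21, 23, 31]
11: 0x114 (blk 17, set 1) → MISS  vc=[29, 21, 23, 31, 5]
12: 0x5c (blk 5, set 1) → VC-HIT  vc=[29, 21, 23, 31, 17]
13: 0x1d3 (blk 29, set 1) → VC-HIT  vc=[5, 21, 23, 31, 17]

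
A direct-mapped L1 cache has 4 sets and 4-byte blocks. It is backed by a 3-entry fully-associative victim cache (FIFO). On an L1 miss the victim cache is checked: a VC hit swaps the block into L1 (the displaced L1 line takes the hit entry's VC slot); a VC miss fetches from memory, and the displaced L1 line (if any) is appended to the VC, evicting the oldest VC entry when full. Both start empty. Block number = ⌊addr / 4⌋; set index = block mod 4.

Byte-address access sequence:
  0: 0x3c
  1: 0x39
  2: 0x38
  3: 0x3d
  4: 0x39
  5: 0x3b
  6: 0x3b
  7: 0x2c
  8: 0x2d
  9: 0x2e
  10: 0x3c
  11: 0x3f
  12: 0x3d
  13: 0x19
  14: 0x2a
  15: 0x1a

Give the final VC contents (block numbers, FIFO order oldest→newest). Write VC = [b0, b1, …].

0: 0x3c (blk 15, set 3) → MISS  vc=[]
1: 0x39 (blk 14, set 2) → MISS  vc=[]
2: 0x38 (blk 14, set 2) → L1-HIT  vc=[]
3: 0x3d (blk 15, set 3) → L1-HIT  vc=[]
4: 0x39 (blk 14, set 2) → L1-HIT  vc=[]
5: 0x3b (blk 14, set 2) → L1-HIT  vc=[]
6: 0x3b (blk 14, set 2) → L1-HIT  vc=[]
7: 0x2c (blk 11, set 3) → MISS  vc=[15]
8: 0x2d (blk 11, set 3) → L1-HIT  vc=[15]
9: 0x2e (blk 11, set 3) → L1-HIT  vc=[15]
10: 0x3c (blk 15, set 3) → VC-HIT  vc=[11]
11: 0x3f (blk 15, set 3) → L1-HIT  vc=[11]
12: 0x3d (blk 15, set 3) → L1-HIT  vc=[11]
13: 0x19 (blk 6, set 2) → MISS  vc=[11, 14]
14: 0x2a (blk 10, set 2) → MISS  vc=[11, 14, 6]
15: 0x1a (blk 6, set 2) → VC-HIT  vc=[11, 14, 10]

VC = [11, 14, 10]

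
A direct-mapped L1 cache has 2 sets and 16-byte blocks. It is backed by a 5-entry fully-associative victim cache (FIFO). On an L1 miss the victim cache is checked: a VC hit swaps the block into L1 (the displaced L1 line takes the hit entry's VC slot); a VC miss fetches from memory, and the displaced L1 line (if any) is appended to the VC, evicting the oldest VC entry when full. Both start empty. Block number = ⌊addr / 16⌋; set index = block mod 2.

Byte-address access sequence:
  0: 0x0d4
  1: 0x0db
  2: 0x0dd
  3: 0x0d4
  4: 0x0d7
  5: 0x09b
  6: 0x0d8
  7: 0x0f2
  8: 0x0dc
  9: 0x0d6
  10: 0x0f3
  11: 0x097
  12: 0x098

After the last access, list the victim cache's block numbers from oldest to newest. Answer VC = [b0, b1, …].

VC = [15, 13]

0: 0xd4 (blk 13, set 1) → MISS  vc=[]
1: 0xdb (blk 13, set 1) → L1-HIT  vc=[]
2: 0xdd (blk 13, set 1) → L1-HIT  vc=[]
3: 0xd4 (blk 13, set 1) → L1-HIT  vc=[]
4: 0xd7 (blk 13, set 1) → L1-HIT  vc=[]
5: 0x9b (blk 9, set 1) → MISS  vc=[13]
6: 0xd8 (blk 13, set 1) → VC-HIT  vc=[9]
7: 0xf2 (blk 15, set 1) → MISS  vc=[9, 13]
8: 0xdc (blk 13, set 1) → VC-HIT  vc=[9, 15]
9: 0xd6 (blk 13, set 1) → L1-HIT  vc=[9, 15]
10: 0xf3 (blk 15, set 1) → VC-HIT  vc=[9, 13]
11: 0x97 (blk 9, set 1) → VC-HIT  vc=[15, 13]
12: 0x98 (blk 9, set 1) → L1-HIT  vc=[15, 13]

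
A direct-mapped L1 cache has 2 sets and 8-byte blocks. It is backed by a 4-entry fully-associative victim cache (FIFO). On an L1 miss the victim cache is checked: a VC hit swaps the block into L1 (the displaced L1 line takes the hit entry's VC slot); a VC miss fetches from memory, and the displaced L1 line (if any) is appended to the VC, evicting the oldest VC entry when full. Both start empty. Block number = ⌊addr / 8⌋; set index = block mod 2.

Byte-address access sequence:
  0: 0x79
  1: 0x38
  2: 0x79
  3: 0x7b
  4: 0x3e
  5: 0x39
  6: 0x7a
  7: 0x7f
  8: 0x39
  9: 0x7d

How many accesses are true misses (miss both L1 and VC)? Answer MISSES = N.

MISSES = 2

0: 0x79 (blk 15, set 1) → MISS  vc=[]
1: 0x38 (blk 7, set 1) → MISS  vc=[15]
2: 0x79 (blk 15, set 1) → VC-HIT  vc=[7]
3: 0x7b (blk 15, set 1) → L1-HIT  vc=[7]
4: 0x3e (blk 7, set 1) → VC-HIT  vc=[15]
5: 0x39 (blk 7, set 1) → L1-HIT  vc=[15]
6: 0x7a (blk 15, set 1) → VC-HIT  vc=[7]
7: 0x7f (blk 15, set 1) → L1-HIT  vc=[7]
8: 0x39 (blk 7, set 1) → VC-HIT  vc=[15]
9: 0x7d (blk 15, set 1) → VC-HIT  vc=[7]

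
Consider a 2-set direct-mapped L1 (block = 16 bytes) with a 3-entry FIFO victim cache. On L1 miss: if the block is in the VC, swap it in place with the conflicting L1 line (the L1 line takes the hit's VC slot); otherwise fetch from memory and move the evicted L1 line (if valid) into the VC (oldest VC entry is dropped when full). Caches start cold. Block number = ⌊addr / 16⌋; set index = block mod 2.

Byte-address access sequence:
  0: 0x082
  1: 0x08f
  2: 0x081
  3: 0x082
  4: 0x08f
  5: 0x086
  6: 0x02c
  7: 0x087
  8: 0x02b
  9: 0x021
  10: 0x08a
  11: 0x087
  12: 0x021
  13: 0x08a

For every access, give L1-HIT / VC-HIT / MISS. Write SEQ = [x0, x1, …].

SEQ = [MISS, L1-HIT, L1-HIT, L1-HIT, L1-HIT, L1-HIT, MISS, VC-HIT, VC-HIT, L1-HIT, VC-HIT, L1-HIT, VC-HIT, VC-HIT]

0: 0x82 (blk 8, set 0) → MISS  vc=[]
1: 0x8f (blk 8, set 0) → L1-HIT  vc=[]
2: 0x81 (blk 8, set 0) → L1-HIT  vc=[]
3: 0x82 (blk 8, set 0) → L1-HIT  vc=[]
4: 0x8f (blk 8, set 0) → L1-HIT  vc=[]
5: 0x86 (blk 8, set 0) → L1-HIT  vc=[]
6: 0x2c (blk 2, set 0) → MISS  vc=[8]
7: 0x87 (blk 8, set 0) → VC-HIT  vc=[2]
8: 0x2b (blk 2, set 0) → VC-HIT  vc=[8]
9: 0x21 (blk 2, set 0) → L1-HIT  vc=[8]
10: 0x8a (blk 8, set 0) → VC-HIT  vc=[2]
11: 0x87 (blk 8, set 0) → L1-HIT  vc=[2]
12: 0x21 (blk 2, set 0) → VC-HIT  vc=[8]
13: 0x8a (blk 8, set 0) → VC-HIT  vc=[2]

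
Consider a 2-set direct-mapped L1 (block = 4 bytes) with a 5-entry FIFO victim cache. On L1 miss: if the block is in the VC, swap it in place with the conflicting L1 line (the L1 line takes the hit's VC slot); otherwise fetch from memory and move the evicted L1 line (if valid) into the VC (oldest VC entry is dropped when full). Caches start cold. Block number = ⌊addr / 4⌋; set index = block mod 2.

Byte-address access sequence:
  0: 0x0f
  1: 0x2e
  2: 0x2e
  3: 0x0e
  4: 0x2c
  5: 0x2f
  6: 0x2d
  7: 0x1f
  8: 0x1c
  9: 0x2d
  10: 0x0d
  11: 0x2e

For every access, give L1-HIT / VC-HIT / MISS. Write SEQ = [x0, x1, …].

#0 0xf→b3/s1 MISS; vc=[]
#1 0x2e→b11/s1 MISS; vc=[3]
#2 0x2e→b11/s1 L1-HIT; vc=[3]
#3 0xe→b3/s1 VC-HIT; vc=[11]
#4 0x2c→b11/s1 VC-HIT; vc=[3]
#5 0x2f→b11/s1 L1-HIT; vc=[3]
#6 0x2d→b11/s1 L1-HIT; vc=[3]
#7 0x1f→b7/s1 MISS; vc=[3,11]
#8 0x1c→b7/s1 L1-HIT; vc=[3,11]
#9 0x2d→b11/s1 VC-HIT; vc=[3,7]
#10 0xd→b3/s1 VC-HIT; vc=[11,7]
#11 0x2e→b11/s1 VC-HIT; vc=[3,7]

SEQ = [MISS, MISS, L1-HIT, VC-HIT, VC-HIT, L1-HIT, L1-HIT, MISS, L1-HIT, VC-HIT, VC-HIT, VC-HIT]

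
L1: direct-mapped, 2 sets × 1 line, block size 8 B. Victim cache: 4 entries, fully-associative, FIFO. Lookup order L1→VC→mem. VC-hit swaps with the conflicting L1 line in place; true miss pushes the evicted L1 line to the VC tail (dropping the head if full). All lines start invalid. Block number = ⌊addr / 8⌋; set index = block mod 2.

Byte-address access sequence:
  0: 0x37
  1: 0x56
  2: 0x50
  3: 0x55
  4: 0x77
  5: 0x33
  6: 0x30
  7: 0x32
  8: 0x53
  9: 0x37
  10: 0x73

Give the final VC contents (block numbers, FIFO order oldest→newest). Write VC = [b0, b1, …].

VC = [6, 10]

#0 0x37→b6/s0 MISS; vc=[]
#1 0x56→b10/s0 MISS; vc=[6]
#2 0x50→b10/s0 L1-HIT; vc=[6]
#3 0x55→b10/s0 L1-HIT; vc=[6]
#4 0x77→b14/s0 MISS; vc=[6,10]
#5 0x33→b6/s0 VC-HIT; vc=[14,10]
#6 0x30→b6/s0 L1-HIT; vc=[14,10]
#7 0x32→b6/s0 L1-HIT; vc=[14,10]
#8 0x53→b10/s0 VC-HIT; vc=[14,6]
#9 0x37→b6/s0 VC-HIT; vc=[14,10]
#10 0x73→b14/s0 VC-HIT; vc=[6,10]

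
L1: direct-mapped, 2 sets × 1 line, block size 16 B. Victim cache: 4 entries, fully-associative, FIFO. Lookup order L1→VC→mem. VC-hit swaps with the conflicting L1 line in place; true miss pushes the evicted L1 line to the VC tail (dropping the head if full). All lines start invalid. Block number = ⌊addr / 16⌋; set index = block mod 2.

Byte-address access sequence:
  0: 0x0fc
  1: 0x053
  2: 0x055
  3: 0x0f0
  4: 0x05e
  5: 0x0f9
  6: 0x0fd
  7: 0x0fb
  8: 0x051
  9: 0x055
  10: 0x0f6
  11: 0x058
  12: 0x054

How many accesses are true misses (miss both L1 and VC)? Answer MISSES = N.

MISSES = 2

0: 0xfc (blk 15, set 1) → MISS  vc=[]
1: 0x53 (blk 5, set 1) → MISS  vc=[15]
2: 0x55 (blk 5, set 1) → L1-HIT  vc=[15]
3: 0xf0 (blk 15, set 1) → VC-HIT  vc=[5]
4: 0x5e (blk 5, set 1) → VC-HIT  vc=[15]
5: 0xf9 (blk 15, set 1) → VC-HIT  vc=[5]
6: 0xfd (blk 15, set 1) → L1-HIT  vc=[5]
7: 0xfb (blk 15, set 1) → L1-HIT  vc=[5]
8: 0x51 (blk 5, set 1) → VC-HIT  vc=[15]
9: 0x55 (blk 5, set 1) → L1-HIT  vc=[15]
10: 0xf6 (blk 15, set 1) → VC-HIT  vc=[5]
11: 0x58 (blk 5, set 1) → VC-HIT  vc=[15]
12: 0x54 (blk 5, set 1) → L1-HIT  vc=[15]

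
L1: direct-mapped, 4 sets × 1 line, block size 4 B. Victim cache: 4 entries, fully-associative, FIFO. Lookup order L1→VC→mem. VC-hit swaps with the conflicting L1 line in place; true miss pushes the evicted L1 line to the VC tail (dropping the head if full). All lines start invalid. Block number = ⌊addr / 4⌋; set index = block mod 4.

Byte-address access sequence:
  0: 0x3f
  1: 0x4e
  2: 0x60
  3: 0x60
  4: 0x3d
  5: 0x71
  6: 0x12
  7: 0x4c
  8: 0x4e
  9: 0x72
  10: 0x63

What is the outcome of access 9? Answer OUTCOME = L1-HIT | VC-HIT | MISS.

OUTCOME = VC-HIT

0: 0x3f (blk 15, set 3) → MISS  vc=[]
1: 0x4e (blk 19, set 3) → MISS  vc=[15]
2: 0x60 (blk 24, set 0) → MISS  vc=[15]
3: 0x60 (blk 24, set 0) → L1-HIT  vc=[15]
4: 0x3d (blk 15, set 3) → VC-HIT  vc=[19]
5: 0x71 (blk 28, set 0) → MISS  vc=[19, 24]
6: 0x12 (blk 4, set 0) → MISS  vc=[19, 24, 28]
7: 0x4c (blk 19, set 3) → VC-HIT  vc=[15, 24, 28]
8: 0x4e (blk 19, set 3) → L1-HIT  vc=[15, 24, 28]
9: 0x72 (blk 28, set 0) → VC-HIT  vc=[15, 24, 4]
10: 0x63 (blk 24, set 0) → VC-HIT  vc=[15, 28, 4]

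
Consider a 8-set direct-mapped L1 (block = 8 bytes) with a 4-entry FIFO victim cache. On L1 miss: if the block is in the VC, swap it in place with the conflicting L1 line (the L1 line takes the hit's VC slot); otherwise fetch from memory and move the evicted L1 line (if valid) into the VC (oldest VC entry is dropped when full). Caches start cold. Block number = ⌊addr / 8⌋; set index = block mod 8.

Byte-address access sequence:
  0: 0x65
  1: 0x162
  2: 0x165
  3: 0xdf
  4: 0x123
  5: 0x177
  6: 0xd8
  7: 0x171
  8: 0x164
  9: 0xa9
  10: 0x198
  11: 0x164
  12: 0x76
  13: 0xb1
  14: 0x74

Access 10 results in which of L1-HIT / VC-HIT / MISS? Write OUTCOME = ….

0: 0x65 (blk 12, set 4) → MISS  vc=[]
1: 0x162 (blk 44, set 4) → MISS  vc=[12]
2: 0x165 (blk 44, set 4) → L1-HIT  vc=[12]
3: 0xdf (blk 27, set 3) → MISS  vc=[12]
4: 0x123 (blk 36, set 4) → MISS  vc=[12, 44]
5: 0x177 (blk 46, set 6) → MISS  vc=[12, 44]
6: 0xd8 (blk 27, set 3) → L1-HIT  vc=[12, 44]
7: 0x171 (blk 46, set 6) → L1-HIT  vc=[12, 44]
8: 0x164 (blk 44, set 4) → VC-HIT  vc=[12, 36]
9: 0xa9 (blk 21, set 5) → MISS  vc=[12, 36]
10: 0x198 (blk 51, set 3) → MISS  vc=[12, 36, 27]
11: 0x164 (blk 44, set 4) → L1-HIT  vc=[12, 36, 27]
12: 0x76 (blk 14, set 6) → MISS  vc=[12, 36, 27, 46]
13: 0xb1 (blk 22, set 6) → MISS  vc=[36, 27, 46, 14]
14: 0x74 (blk 14, set 6) → VC-HIT  vc=[36, 27, 46, 22]

OUTCOME = MISS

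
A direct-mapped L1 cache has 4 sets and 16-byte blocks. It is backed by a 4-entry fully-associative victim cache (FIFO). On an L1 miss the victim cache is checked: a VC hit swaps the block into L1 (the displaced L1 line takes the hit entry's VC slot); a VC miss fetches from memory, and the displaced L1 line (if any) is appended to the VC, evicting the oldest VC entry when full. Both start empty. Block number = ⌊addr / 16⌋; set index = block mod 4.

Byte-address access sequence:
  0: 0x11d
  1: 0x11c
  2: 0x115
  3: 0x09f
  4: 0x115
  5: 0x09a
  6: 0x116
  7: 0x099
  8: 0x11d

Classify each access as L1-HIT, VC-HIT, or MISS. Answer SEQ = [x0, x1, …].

#0 0x11d→b17/s1 MISS; vc=[]
#1 0x11c→b17/s1 L1-HIT; vc=[]
#2 0x115→b17/s1 L1-HIT; vc=[]
#3 0x9f→b9/s1 MISS; vc=[17]
#4 0x115→b17/s1 VC-HIT; vc=[9]
#5 0x9a→b9/s1 VC-HIT; vc=[17]
#6 0x116→b17/s1 VC-HIT; vc=[9]
#7 0x99→b9/s1 VC-HIT; vc=[17]
#8 0x11d→b17/s1 VC-HIT; vc=[9]

SEQ = [MISS, L1-HIT, L1-HIT, MISS, VC-HIT, VC-HIT, VC-HIT, VC-HIT, VC-HIT]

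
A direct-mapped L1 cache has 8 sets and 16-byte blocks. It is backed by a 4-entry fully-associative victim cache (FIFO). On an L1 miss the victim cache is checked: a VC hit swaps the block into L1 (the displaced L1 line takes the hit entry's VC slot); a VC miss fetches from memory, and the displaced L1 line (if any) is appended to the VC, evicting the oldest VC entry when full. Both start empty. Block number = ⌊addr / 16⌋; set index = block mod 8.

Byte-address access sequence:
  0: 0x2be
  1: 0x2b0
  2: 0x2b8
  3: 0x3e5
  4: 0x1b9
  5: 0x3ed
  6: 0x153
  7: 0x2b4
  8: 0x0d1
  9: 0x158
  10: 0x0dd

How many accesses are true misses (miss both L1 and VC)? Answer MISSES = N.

MISSES = 5

#0 0x2be→b43/s3 MISS; vc=[]
#1 0x2b0→b43/s3 L1-HIT; vc=[]
#2 0x2b8→b43/s3 L1-HIT; vc=[]
#3 0x3e5→b62/s6 MISS; vc=[]
#4 0x1b9→b27/s3 MISS; vc=[43]
#5 0x3ed→b62/s6 L1-HIT; vc=[43]
#6 0x153→b21/s5 MISS; vc=[43]
#7 0x2b4→b43/s3 VC-HIT; vc=[27]
#8 0xd1→b13/s5 MISS; vc=[27,21]
#9 0x158→b21/s5 VC-HIT; vc=[27,13]
#10 0xdd→b13/s5 VC-HIT; vc=[27,21]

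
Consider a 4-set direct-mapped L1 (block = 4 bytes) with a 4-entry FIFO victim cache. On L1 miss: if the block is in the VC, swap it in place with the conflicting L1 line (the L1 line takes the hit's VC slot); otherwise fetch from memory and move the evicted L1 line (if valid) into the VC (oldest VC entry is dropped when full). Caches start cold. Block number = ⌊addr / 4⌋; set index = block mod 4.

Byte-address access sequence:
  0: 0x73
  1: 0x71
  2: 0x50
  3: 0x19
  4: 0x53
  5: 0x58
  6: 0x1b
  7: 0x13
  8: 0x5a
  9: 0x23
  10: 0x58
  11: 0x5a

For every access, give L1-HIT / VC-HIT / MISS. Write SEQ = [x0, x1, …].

#0 0x73→b28/s0 MISS; vc=[]
#1 0x71→b28/s0 L1-HIT; vc=[]
#2 0x50→b20/s0 MISS; vc=[28]
#3 0x19→b6/s2 MISS; vc=[28]
#4 0x53→b20/s0 L1-HIT; vc=[28]
#5 0x58→b22/s2 MISS; vc=[28,6]
#6 0x1b→b6/s2 VC-HIT; vc=[28,22]
#7 0x13→b4/s0 MISS; vc=[28,22,20]
#8 0x5a→b22/s2 VC-HIT; vc=[28,6,20]
#9 0x23→b8/s0 MISS; vc=[28,6,20,4]
#10 0x58→b22/s2 L1-HIT; vc=[28,6,20,4]
#11 0x5a→b22/s2 L1-HIT; vc=[28,6,20,4]

SEQ = [MISS, L1-HIT, MISS, MISS, L1-HIT, MISS, VC-HIT, MISS, VC-HIT, MISS, L1-HIT, L1-HIT]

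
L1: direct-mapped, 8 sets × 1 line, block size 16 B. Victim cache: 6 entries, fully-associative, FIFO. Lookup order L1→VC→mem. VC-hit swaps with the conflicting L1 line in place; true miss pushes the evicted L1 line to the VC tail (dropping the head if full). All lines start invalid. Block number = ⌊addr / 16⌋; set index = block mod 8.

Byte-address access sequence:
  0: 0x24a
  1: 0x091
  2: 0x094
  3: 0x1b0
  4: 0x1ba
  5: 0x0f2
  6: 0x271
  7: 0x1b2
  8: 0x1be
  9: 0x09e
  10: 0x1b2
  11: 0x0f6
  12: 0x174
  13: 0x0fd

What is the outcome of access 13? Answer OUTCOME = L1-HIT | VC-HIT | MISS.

#0 0x24a→b36/s4 MISS; vc=[]
#1 0x91→b9/s1 MISS; vc=[]
#2 0x94→b9/s1 L1-HIT; vc=[]
#3 0x1b0→b27/s3 MISS; vc=[]
#4 0x1ba→b27/s3 L1-HIT; vc=[]
#5 0xf2→b15/s7 MISS; vc=[]
#6 0x271→b39/s7 MISS; vc=[15]
#7 0x1b2→b27/s3 L1-HIT; vc=[15]
#8 0x1be→b27/s3 L1-HIT; vc=[15]
#9 0x9e→b9/s1 L1-HIT; vc=[15]
#10 0x1b2→b27/s3 L1-HIT; vc=[15]
#11 0xf6→b15/s7 VC-HIT; vc=[39]
#12 0x174→b23/s7 MISS; vc=[39,15]
#13 0xfd→b15/s7 VC-HIT; vc=[39,23]

OUTCOME = VC-HIT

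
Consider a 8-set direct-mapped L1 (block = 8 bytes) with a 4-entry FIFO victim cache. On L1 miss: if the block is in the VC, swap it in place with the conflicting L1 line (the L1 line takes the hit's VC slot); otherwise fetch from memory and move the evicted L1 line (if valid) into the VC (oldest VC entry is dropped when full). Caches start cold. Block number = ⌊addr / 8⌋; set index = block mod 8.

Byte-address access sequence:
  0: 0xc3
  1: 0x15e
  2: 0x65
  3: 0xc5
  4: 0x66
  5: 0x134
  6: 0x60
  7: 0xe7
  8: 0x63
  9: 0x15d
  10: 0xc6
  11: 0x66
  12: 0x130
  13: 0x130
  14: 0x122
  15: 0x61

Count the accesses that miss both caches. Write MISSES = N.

  [0] addr=0xc3 blk=24 s=0: MISS | VC []
  [1] addr=0x15e blk=43 s=3: MISS | VC []
  [2] addr=0x65 blk=12 s=4: MISS | VC []
  [3] addr=0xc5 blk=24 s=0: L1-HIT | VC []
  [4] addr=0x66 blk=12 s=4: L1-HIT | VC []
  [5] addr=0x134 blk=38 s=6: MISS | VC []
  [6] addr=0x60 blk=12 s=4: L1-HIT | VC []
  [7] addr=0xe7 blk=28 s=4: MISS | VC [12]
  [8] addr=0x63 blk=12 s=4: VC-HIT | VC [28]
  [9] addr=0x15d blk=43 s=3: L1-HIT | VC [28]
  [10] addr=0xc6 blk=24 s=0: L1-HIT | VC [28]
  [11] addr=0x66 blk=12 s=4: L1-HIT | VC [28]
  [12] addr=0x130 blk=38 s=6: L1-HIT | VC [28]
  [13] addr=0x130 blk=38 s=6: L1-HIT | VC [28]
  [14] addr=0x122 blk=36 s=4: MISS | VC [28, 12]
  [15] addr=0x61 blk=12 s=4: VC-HIT | VC [28, 36]

MISSES = 6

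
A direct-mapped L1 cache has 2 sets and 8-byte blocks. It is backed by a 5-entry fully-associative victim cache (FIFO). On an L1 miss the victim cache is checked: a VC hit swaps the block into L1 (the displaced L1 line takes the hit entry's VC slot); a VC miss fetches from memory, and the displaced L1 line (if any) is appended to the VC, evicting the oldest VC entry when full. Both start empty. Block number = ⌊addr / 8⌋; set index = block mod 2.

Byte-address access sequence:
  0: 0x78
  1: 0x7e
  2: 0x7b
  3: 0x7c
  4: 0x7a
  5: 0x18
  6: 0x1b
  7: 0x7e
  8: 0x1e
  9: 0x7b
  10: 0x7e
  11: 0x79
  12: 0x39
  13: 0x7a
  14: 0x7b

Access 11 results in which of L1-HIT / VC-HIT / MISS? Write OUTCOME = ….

0: 0x78 (blk 15, set 1) → MISS  vc=[]
1: 0x7e (blk 15, set 1) → L1-HIT  vc=[]
2: 0x7b (blk 15, set 1) → L1-HIT  vc=[]
3: 0x7c (blk 15, set 1) → L1-HIT  vc=[]
4: 0x7a (blk 15, set 1) → L1-HIT  vc=[]
5: 0x18 (blk 3, set 1) → MISS  vc=[15]
6: 0x1b (blk 3, set 1) → L1-HIT  vc=[15]
7: 0x7e (blk 15, set 1) → VC-HIT  vc=[3]
8: 0x1e (blk 3, set 1) → VC-HIT  vc=[15]
9: 0x7b (blk 15, set 1) → VC-HIT  vc=[3]
10: 0x7e (blk 15, set 1) → L1-HIT  vc=[3]
11: 0x79 (blk 15, set 1) → L1-HIT  vc=[3]
12: 0x39 (blk 7, set 1) → MISS  vc=[3, 15]
13: 0x7a (blk 15, set 1) → VC-HIT  vc=[3, 7]
14: 0x7b (blk 15, set 1) → L1-HIT  vc=[3, 7]

OUTCOME = L1-HIT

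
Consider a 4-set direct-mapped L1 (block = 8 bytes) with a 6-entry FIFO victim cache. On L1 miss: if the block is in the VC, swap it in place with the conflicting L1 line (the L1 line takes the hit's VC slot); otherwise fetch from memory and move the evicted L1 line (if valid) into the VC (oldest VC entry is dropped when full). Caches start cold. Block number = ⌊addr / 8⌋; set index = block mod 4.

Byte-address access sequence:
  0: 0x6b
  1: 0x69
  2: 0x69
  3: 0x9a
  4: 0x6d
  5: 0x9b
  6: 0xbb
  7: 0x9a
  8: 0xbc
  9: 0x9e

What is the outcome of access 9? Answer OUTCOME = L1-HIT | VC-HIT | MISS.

OUTCOME = VC-HIT

  [0] addr=0x6b blk=13 s=1: MISS | VC []
  [1] addr=0x69 blk=13 s=1: L1-HIT | VC []
  [2] addr=0x69 blk=13 s=1: L1-HIT | VC []
  [3] addr=0x9a blk=19 s=3: MISS | VC []
  [4] addr=0x6d blk=13 s=1: L1-HIT | VC []
  [5] addr=0x9b blk=19 s=3: L1-HIT | VC []
  [6] addr=0xbb blk=23 s=3: MISS | VC [19]
  [7] addr=0x9a blk=19 s=3: VC-HIT | VC [23]
  [8] addr=0xbc blk=23 s=3: VC-HIT | VC [19]
  [9] addr=0x9e blk=19 s=3: VC-HIT | VC [23]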